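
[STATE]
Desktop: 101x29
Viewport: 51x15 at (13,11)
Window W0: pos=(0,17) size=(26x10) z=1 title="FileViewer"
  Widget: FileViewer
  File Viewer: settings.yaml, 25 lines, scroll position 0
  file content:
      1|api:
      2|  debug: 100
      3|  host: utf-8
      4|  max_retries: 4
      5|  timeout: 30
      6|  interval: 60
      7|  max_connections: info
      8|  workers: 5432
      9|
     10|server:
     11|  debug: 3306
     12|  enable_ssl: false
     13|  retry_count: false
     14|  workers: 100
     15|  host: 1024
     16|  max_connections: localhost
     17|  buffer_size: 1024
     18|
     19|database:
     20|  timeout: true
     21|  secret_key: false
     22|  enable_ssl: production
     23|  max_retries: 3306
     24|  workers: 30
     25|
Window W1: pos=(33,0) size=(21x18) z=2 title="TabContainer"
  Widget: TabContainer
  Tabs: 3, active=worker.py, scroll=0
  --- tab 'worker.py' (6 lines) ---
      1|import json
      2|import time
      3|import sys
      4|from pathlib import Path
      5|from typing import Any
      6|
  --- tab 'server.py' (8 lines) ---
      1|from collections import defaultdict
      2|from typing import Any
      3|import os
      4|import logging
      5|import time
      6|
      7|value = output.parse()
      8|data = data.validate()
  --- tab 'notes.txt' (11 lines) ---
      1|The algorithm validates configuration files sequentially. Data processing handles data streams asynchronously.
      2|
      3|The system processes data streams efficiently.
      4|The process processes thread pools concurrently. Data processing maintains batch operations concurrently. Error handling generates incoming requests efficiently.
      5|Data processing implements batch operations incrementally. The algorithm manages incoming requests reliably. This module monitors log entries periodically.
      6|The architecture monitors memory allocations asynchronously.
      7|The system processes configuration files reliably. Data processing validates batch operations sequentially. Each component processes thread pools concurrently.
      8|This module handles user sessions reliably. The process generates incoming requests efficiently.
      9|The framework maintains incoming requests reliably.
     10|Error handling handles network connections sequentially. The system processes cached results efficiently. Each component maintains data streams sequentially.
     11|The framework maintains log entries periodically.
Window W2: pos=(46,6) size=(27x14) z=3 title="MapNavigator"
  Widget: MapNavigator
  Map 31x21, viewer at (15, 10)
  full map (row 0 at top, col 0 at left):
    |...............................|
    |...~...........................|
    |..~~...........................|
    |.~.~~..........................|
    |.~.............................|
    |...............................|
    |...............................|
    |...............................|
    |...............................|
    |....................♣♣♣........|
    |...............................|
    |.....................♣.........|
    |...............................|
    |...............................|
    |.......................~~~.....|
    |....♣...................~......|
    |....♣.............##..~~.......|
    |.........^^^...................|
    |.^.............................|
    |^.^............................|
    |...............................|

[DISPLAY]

                    ┃            ┃.................
                    ┃            ┃.................
                    ┃            ┃.................
                    ┃            ┃............@....
                    ┃            ┃.................
                    ┃            ┃.................
━━━━━━━━━━━━┓       ┗━━━━━━━━━━━━┃.................
            ┃                    ┃.................
────────────┨                    ┗━━━━━━━━━━━━━━━━━
           ▲┃                                      
           █┃                                      
8          ░┃                                      
s: 4       ░┃                                      
0          ░┃                                      
60         ▼┃                                      


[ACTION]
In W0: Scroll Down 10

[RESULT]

                    ┃            ┃.................
                    ┃            ┃.................
                    ┃            ┃.................
                    ┃            ┃............@....
                    ┃            ┃.................
                    ┃            ┃.................
━━━━━━━━━━━━┓       ┗━━━━━━━━━━━━┃.................
            ┃                    ┃.................
────────────┨                    ┗━━━━━━━━━━━━━━━━━
6          ▲┃                                      
: false    ░┃                                      
t: false   ░┃                                      
00         █┃                                      
           ░┃                                      
tions: loca▼┃                                      


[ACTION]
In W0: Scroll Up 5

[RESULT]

                    ┃            ┃.................
                    ┃            ┃.................
                    ┃            ┃.................
                    ┃            ┃............@....
                    ┃            ┃.................
                    ┃            ┃.................
━━━━━━━━━━━━┓       ┗━━━━━━━━━━━━┃.................
            ┃                    ┃.................
────────────┨                    ┗━━━━━━━━━━━━━━━━━
60         ▲┃                                      
tions: info░┃                                      
432        █┃                                      
           ░┃                                      
           ░┃                                      
6          ▼┃                                      


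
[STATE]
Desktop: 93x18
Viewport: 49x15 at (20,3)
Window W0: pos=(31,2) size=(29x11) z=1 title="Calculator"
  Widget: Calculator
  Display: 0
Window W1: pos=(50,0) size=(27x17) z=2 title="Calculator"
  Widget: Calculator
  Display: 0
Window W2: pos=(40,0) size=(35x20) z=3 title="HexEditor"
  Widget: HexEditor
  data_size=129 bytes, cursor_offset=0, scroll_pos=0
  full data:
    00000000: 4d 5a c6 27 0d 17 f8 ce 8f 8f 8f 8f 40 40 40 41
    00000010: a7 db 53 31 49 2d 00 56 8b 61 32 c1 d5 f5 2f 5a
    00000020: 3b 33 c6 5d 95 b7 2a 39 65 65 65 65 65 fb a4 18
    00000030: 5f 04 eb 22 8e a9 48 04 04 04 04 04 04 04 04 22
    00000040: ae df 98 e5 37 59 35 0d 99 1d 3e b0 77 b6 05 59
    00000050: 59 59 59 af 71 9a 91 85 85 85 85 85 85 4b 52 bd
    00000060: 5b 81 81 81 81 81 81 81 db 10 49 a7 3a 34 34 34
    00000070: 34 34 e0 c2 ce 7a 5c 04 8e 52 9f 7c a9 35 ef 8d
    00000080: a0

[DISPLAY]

           ┃ Calcula┃00000000  4D 5a c6 27 0d 17 
           ┠────────┃00000010  a7 db 53 31 49 2d 
           ┃        ┃00000020  3b 33 c6 5d 95 b7 
           ┃┌───┬───┃00000030  5f 04 eb 22 8e a9 
           ┃│ 7 │ 8 ┃00000040  ae df 98 e5 37 59 
           ┃├───┼───┃00000050  59 59 59 af 71 9a 
           ┃│ 4 │ 5 ┃00000060  5b 81 81 81 81 81 
           ┃├───┼───┃00000070  34 34 e0 c2 ce 7a 
           ┃│ 1 │ 2 ┃00000080  a0                
           ┗━━━━━━━━┃                            
                    ┃                            
                    ┃                            
                    ┃                            
                    ┃                            
                    ┃                            


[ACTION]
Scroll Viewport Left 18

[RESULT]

                             ┃ Calcula┃00000000  
                             ┠────────┃00000010  
                             ┃        ┃00000020  
                             ┃┌───┬───┃00000030  
                             ┃│ 7 │ 8 ┃00000040  
                             ┃├───┼───┃00000050  
                             ┃│ 4 │ 5 ┃00000060  
                             ┃├───┼───┃00000070  
                             ┃│ 1 │ 2 ┃00000080  
                             ┗━━━━━━━━┃          
                                      ┃          
                                      ┃          
                                      ┃          
                                      ┃          
                                      ┃          


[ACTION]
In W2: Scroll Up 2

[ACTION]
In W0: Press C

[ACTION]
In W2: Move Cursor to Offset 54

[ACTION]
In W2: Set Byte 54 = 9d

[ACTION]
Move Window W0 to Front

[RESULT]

                             ┃ Calculator        
                             ┠───────────────────
                             ┃                   
                             ┃┌───┬───┬───┬───┐  
                             ┃│ 7 │ 8 │ 9 │ ÷ │  
                             ┃├───┼───┼───┼───┤  
                             ┃│ 4 │ 5 │ 6 │ × │  
                             ┃├───┼───┼───┼───┤  
                             ┃│ 1 │ 2 │ 3 │ - │  
                             ┗━━━━━━━━━━━━━━━━━━━
                                      ┃          
                                      ┃          
                                      ┃          
                                      ┃          
                                      ┃          


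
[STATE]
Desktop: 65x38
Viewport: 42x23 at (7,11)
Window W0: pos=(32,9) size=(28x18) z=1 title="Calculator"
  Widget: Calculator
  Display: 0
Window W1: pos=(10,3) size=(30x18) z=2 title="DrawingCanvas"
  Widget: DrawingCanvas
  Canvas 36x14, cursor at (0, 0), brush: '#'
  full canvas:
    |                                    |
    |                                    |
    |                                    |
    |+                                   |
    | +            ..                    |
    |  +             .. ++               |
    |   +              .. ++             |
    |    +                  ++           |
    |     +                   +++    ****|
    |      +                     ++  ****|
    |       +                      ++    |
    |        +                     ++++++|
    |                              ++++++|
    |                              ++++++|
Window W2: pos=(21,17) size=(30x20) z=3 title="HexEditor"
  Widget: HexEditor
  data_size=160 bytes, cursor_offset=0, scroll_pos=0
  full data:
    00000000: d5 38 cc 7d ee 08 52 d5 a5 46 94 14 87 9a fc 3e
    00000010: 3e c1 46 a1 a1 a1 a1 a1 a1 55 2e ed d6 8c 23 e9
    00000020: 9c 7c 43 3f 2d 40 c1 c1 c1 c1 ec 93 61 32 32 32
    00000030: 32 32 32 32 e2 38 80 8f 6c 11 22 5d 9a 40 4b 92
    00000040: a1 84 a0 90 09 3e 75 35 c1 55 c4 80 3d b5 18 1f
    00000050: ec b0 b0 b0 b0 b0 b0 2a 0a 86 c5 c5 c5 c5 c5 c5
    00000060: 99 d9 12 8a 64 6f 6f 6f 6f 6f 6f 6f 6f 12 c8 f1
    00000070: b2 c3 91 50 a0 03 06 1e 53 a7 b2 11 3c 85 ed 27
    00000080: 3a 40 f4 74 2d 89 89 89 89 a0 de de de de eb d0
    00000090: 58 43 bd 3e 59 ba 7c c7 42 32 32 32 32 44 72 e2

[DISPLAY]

   ┃  +             .. ++       ┃─────────
   ┃   +              .. ++     ┃         
   ┃    +                  ++   ┃─┬───┬───
   ┃     +                   +++┃ │ 9 │ ÷ 
   ┃      +                     ┃─┼───┼───
   ┃       +                    ┃ │ 6 │ × 
   ┃        + ┏━━━━━━━━━━━━━━━━━━━━━━━━━━━
   ┃          ┃ HexEditor                 
   ┃          ┠───────────────────────────
   ┗━━━━━━━━━━┃00000000  D5 38 cc 7d ee 08
              ┃00000010  3e c1 46 a1 a1 a1
              ┃00000020  9c 7c 43 3f 2d 40
              ┃00000030  32 32 32 32 e2 38
              ┃00000040  a1 84 a0 90 09 3e
              ┃00000050  ec b0 b0 b0 b0 b0
              ┃00000060  99 d9 12 8a 64 6f
              ┃00000070  b2 c3 91 50 a0 03
              ┃00000080  3a 40 f4 74 2d 89
              ┃00000090  58 43 bd 3e 59 ba
              ┃                           
              ┃                           
              ┃                           
              ┃                           


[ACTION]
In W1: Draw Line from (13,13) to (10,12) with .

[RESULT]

   ┃  +             .. ++       ┃─────────
   ┃   +              .. ++     ┃         
   ┃    +                  ++   ┃─┬───┬───
   ┃     +                   +++┃ │ 9 │ ÷ 
   ┃      +                     ┃─┼───┼───
   ┃       +    .               ┃ │ 6 │ × 
   ┃        + ┏━━━━━━━━━━━━━━━━━━━━━━━━━━━
   ┃          ┃ HexEditor                 
   ┃          ┠───────────────────────────
   ┗━━━━━━━━━━┃00000000  D5 38 cc 7d ee 08
              ┃00000010  3e c1 46 a1 a1 a1
              ┃00000020  9c 7c 43 3f 2d 40
              ┃00000030  32 32 32 32 e2 38
              ┃00000040  a1 84 a0 90 09 3e
              ┃00000050  ec b0 b0 b0 b0 b0
              ┃00000060  99 d9 12 8a 64 6f
              ┃00000070  b2 c3 91 50 a0 03
              ┃00000080  3a 40 f4 74 2d 89
              ┃00000090  58 43 bd 3e 59 ba
              ┃                           
              ┃                           
              ┃                           
              ┃                           


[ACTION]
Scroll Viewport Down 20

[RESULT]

   ┃      +                     ┃─┼───┼───
   ┃       +    .               ┃ │ 6 │ × 
   ┃        + ┏━━━━━━━━━━━━━━━━━━━━━━━━━━━
   ┃          ┃ HexEditor                 
   ┃          ┠───────────────────────────
   ┗━━━━━━━━━━┃00000000  D5 38 cc 7d ee 08
              ┃00000010  3e c1 46 a1 a1 a1
              ┃00000020  9c 7c 43 3f 2d 40
              ┃00000030  32 32 32 32 e2 38
              ┃00000040  a1 84 a0 90 09 3e
              ┃00000050  ec b0 b0 b0 b0 b0
              ┃00000060  99 d9 12 8a 64 6f
              ┃00000070  b2 c3 91 50 a0 03
              ┃00000080  3a 40 f4 74 2d 89
              ┃00000090  58 43 bd 3e 59 ba
              ┃                           
              ┃                           
              ┃                           
              ┃                           
              ┃                           
              ┃                           
              ┗━━━━━━━━━━━━━━━━━━━━━━━━━━━
                                          


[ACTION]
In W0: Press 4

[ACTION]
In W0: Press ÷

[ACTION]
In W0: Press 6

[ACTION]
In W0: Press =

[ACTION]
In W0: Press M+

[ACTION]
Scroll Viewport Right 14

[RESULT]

                  ┃─┼───┼───┤         ┃   
  .               ┃ │ 6 │ × │         ┃   
┏━━━━━━━━━━━━━━━━━━━━━━━━━━━━┓        ┃   
┃ HexEditor                  ┃        ┃   
┠────────────────────────────┨        ┃   
┃00000000  D5 38 cc 7d ee 08 ┃        ┃   
┃00000010  3e c1 46 a1 a1 a1 ┃        ┃   
┃00000020  9c 7c 43 3f 2d 40 ┃        ┃   
┃00000030  32 32 32 32 e2 38 ┃        ┃   
┃00000040  a1 84 a0 90 09 3e ┃        ┃   
┃00000050  ec b0 b0 b0 b0 b0 ┃        ┃   
┃00000060  99 d9 12 8a 64 6f ┃━━━━━━━━┛   
┃00000070  b2 c3 91 50 a0 03 ┃            
┃00000080  3a 40 f4 74 2d 89 ┃            
┃00000090  58 43 bd 3e 59 ba ┃            
┃                            ┃            
┃                            ┃            
┃                            ┃            
┃                            ┃            
┃                            ┃            
┃                            ┃            
┗━━━━━━━━━━━━━━━━━━━━━━━━━━━━┛            
                                          


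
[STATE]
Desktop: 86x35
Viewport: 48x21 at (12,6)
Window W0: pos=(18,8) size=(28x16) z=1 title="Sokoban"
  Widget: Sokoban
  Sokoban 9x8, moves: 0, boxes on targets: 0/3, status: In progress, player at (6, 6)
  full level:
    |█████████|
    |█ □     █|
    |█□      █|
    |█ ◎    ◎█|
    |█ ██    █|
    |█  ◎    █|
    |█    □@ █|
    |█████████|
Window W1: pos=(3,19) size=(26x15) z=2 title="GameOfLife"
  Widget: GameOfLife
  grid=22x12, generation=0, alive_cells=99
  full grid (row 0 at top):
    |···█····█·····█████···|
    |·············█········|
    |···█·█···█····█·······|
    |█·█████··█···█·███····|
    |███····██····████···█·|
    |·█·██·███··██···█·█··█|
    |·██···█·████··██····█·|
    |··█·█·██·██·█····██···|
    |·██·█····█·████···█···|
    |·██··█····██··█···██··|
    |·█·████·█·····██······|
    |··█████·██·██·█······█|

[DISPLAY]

                                                
                                                
      ┏━━━━━━━━━━━━━━━━━━━━━━━━━━┓              
      ┃ Sokoban                  ┃              
      ┠──────────────────────────┨              
      ┃█████████                 ┃              
      ┃█ □     █                 ┃              
      ┃█□      █                 ┃              
      ┃█ ◎    ◎█                 ┃              
      ┃█ ██    █                 ┃              
      ┃█  ◎    █                 ┃              
      ┃█    □@ █                 ┃              
      ┃█████████                 ┃              
━━━━━━━━━━━━━━━━┓0/3             ┃              
ife             ┃                ┃              
────────────────┨                ┃              
                ┃                ┃              
·····█········  ┃━━━━━━━━━━━━━━━━┛              
·█····█·······  ┃                               
·█···█·███····  ┃                               
█····████···█·  ┃                               


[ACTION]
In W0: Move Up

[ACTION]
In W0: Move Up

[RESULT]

                                                
                                                
      ┏━━━━━━━━━━━━━━━━━━━━━━━━━━┓              
      ┃ Sokoban                  ┃              
      ┠──────────────────────────┨              
      ┃█████████                 ┃              
      ┃█ □     █                 ┃              
      ┃█□      █                 ┃              
      ┃█ ◎    ◎█                 ┃              
      ┃█ ██  @ █                 ┃              
      ┃█  ◎    █                 ┃              
      ┃█    □  █                 ┃              
      ┃█████████                 ┃              
━━━━━━━━━━━━━━━━┓0/3             ┃              
ife             ┃                ┃              
────────────────┨                ┃              
                ┃                ┃              
·····█········  ┃━━━━━━━━━━━━━━━━┛              
·█····█·······  ┃                               
·█···█·███····  ┃                               
█····████···█·  ┃                               


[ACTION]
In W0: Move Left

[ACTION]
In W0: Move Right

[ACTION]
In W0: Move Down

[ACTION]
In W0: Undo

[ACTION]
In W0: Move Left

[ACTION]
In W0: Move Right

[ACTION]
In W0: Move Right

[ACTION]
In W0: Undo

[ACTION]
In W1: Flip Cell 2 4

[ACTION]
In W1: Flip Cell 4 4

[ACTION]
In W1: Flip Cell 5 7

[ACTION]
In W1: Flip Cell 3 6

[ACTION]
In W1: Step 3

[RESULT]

                                                
                                                
      ┏━━━━━━━━━━━━━━━━━━━━━━━━━━┓              
      ┃ Sokoban                  ┃              
      ┠──────────────────────────┨              
      ┃█████████                 ┃              
      ┃█ □     █                 ┃              
      ┃█□      █                 ┃              
      ┃█ ◎    ◎█                 ┃              
      ┃█ ██  @ █                 ┃              
      ┃█  ◎    █                 ┃              
      ┃█    □  █                 ┃              
      ┃█████████                 ┃              
━━━━━━━━━━━━━━━━┓0/3             ┃              
ife             ┃                ┃              
────────────────┨                ┃              
                ┃                ┃              
····██·██·····  ┃━━━━━━━━━━━━━━━━┛              
·······██·····  ┃                               
████···█······  ┃                               
█·██······█·█·  ┃                               


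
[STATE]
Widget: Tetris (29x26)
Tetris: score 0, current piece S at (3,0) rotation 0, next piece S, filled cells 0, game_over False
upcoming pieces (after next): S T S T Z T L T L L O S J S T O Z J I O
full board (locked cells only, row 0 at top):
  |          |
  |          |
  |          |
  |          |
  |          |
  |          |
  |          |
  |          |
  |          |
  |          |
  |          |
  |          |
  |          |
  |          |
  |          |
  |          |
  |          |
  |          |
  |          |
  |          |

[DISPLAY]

    ░░    │Next:             
   ░░     │ ░░               
          │░░                
          │                  
          │                  
          │                  
          │Score:            
          │0                 
          │                  
          │                  
          │                  
          │                  
          │                  
          │                  
          │                  
          │                  
          │                  
          │                  
          │                  
          │                  
          │                  
          │                  
          │                  
          │                  
          │                  
          │                  


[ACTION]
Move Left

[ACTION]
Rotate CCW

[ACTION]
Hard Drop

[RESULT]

    ░░    │Next:             
   ░░     │ ░░               
          │░░                
          │                  
          │                  
          │                  
          │Score:            
          │0                 
          │                  
          │                  
          │                  
          │                  
          │                  
          │                  
          │                  
          │                  
          │                  
  ░       │                  
  ░░      │                  
   ░      │                  
          │                  
          │                  
          │                  
          │                  
          │                  
          │                  


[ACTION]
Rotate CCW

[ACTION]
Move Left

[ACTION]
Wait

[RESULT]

          │Next:             
  ░       │ ░░               
  ░░      │░░                
   ░      │                  
          │                  
          │                  
          │Score:            
          │0                 
          │                  
          │                  
          │                  
          │                  
          │                  
          │                  
          │                  
          │                  
          │                  
  ░       │                  
  ░░      │                  
   ░      │                  
          │                  
          │                  
          │                  
          │                  
          │                  
          │                  


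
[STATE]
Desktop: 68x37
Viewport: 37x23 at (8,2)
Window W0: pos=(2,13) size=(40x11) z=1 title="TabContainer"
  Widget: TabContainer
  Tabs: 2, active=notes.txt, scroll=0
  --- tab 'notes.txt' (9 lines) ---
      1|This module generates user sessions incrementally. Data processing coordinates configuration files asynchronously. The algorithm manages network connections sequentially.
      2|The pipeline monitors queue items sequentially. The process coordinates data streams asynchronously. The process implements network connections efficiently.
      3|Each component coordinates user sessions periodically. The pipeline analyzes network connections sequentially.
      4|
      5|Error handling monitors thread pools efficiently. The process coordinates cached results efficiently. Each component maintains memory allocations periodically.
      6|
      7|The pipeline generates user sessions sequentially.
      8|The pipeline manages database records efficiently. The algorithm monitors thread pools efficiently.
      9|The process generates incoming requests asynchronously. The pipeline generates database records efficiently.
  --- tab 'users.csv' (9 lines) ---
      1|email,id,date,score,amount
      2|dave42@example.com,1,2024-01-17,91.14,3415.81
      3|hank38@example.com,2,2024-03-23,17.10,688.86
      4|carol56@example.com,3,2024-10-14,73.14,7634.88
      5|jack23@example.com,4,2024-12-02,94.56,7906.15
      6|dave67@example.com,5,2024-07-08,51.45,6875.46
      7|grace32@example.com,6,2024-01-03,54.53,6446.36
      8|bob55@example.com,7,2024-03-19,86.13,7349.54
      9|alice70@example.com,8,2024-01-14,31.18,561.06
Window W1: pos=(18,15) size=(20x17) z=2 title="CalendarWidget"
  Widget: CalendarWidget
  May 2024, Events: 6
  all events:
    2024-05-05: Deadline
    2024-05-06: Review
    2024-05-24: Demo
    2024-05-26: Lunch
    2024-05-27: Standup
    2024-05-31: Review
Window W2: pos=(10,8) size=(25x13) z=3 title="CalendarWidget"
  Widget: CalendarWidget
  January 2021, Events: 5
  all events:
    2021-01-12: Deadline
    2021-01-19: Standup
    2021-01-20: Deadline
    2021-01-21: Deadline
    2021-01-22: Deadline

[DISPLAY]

                                     
                                     
                                     
                                     
                                     
                                     
  ┏━━━━━━━━━━━━━━━━━━━━━━━┓          
  ┃ CalendarWidget        ┃          
  ┠───────────────────────┨          
  ┃      January 2021     ┃          
  ┃Mo Tu We Th Fr Sa Su   ┃          
━━┃             1  2  3   ┃━━━━━━┓   
on┃ 4  5  6  7  8  9 10   ┃      ┃   
──┃11 12* 13 14 15 16 17  ┃━━┓───┨   
s.┃18 19* 20* 21* 22* 23 2┃  ┃   ┃   
──┃25 26 27 28 29 30 31   ┃──┨───┃   
mo┃                       ┃  ┃ in┃   
ip┃                       ┃a ┃equ┃   
co┗━━━━━━━━━━━━━━━━━━━━━━━┛4 ┃sio┃   
          ┃ 6*  7  8  9 10 11┃   ┃   
 handling ┃13 14 15 16 17 18 ┃s e┃   
━━━━━━━━━━┃20 21 22 23 24* 25┃━━━┛   
          ┃27* 28 29 30 31*  ┃       


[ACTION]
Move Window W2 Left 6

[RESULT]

                                     
                                     
                                     
                                     
                                     
                                     
━━━━━━━━━━━━━━━━━━━━┓                
lendarWidget        ┃                
────────────────────┨                
   January 2021     ┃                
Tu We Th Fr Sa Su   ┃                
          1  2  3   ┃━━━━━━━━━━━━┓   
 5  6  7  8  9 10   ┃            ┃   
12* 13 14 15 16 17  ┃━━━━━━━━┓───┨   
19* 20* 21* 22* 23 2┃idget   ┃   ┃   
26 27 28 29 30 31   ┃────────┨───┃   
                    ┃024     ┃ in┃   
                    ┃h Fr Sa ┃equ┃   
━━━━━━━━━━━━━━━━━━━━┛2  3  4 ┃sio┃   
          ┃ 6*  7  8  9 10 11┃   ┃   
 handling ┃13 14 15 16 17 18 ┃s e┃   
━━━━━━━━━━┃20 21 22 23 24* 25┃━━━┛   
          ┃27* 28 29 30 31*  ┃       


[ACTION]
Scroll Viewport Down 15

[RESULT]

 5  6  7  8  9 10   ┃            ┃   
12* 13 14 15 16 17  ┃━━━━━━━━┓───┨   
19* 20* 21* 22* 23 2┃idget   ┃   ┃   
26 27 28 29 30 31   ┃────────┨───┃   
                    ┃024     ┃ in┃   
                    ┃h Fr Sa ┃equ┃   
━━━━━━━━━━━━━━━━━━━━┛2  3  4 ┃sio┃   
          ┃ 6*  7  8  9 10 11┃   ┃   
 handling ┃13 14 15 16 17 18 ┃s e┃   
━━━━━━━━━━┃20 21 22 23 24* 25┃━━━┛   
          ┃27* 28 29 30 31*  ┃       
          ┃                  ┃       
          ┃                  ┃       
          ┃                  ┃       
          ┃                  ┃       
          ┃                  ┃       
          ┃                  ┃       
          ┗━━━━━━━━━━━━━━━━━━┛       
                                     
                                     
                                     
                                     
                                     


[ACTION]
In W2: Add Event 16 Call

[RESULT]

 5  6  7  8  9 10   ┃            ┃   
12* 13 14 15 16* 17 ┃━━━━━━━━┓───┨   
19* 20* 21* 22* 23 2┃idget   ┃   ┃   
26 27 28 29 30 31   ┃────────┨───┃   
                    ┃024     ┃ in┃   
                    ┃h Fr Sa ┃equ┃   
━━━━━━━━━━━━━━━━━━━━┛2  3  4 ┃sio┃   
          ┃ 6*  7  8  9 10 11┃   ┃   
 handling ┃13 14 15 16 17 18 ┃s e┃   
━━━━━━━━━━┃20 21 22 23 24* 25┃━━━┛   
          ┃27* 28 29 30 31*  ┃       
          ┃                  ┃       
          ┃                  ┃       
          ┃                  ┃       
          ┃                  ┃       
          ┃                  ┃       
          ┃                  ┃       
          ┗━━━━━━━━━━━━━━━━━━┛       
                                     
                                     
                                     
                                     
                                     


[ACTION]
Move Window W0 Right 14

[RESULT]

 5  6  7  8  9 10   ┃r               
12* 13 14 15 16* 17 ┃━━━━━━━━┓───────
19* 20* 21* 22* 23 2┃idget   ┃v      
26 27 28 29 30 31   ┃────────┨───────
                    ┃024     ┃ user s
                    ┃h Fr Sa ┃ queue 
━━━━━━━━━━━━━━━━━━━━┛2  3  4 ┃nates u
        ┃ ┃ 6*  7  8  9 10 11┃       
        ┃E┃13 14 15 16 17 18 ┃rs thre
        ┗━┃20 21 22 23 24* 25┃━━━━━━━
          ┃27* 28 29 30 31*  ┃       
          ┃                  ┃       
          ┃                  ┃       
          ┃                  ┃       
          ┃                  ┃       
          ┃                  ┃       
          ┃                  ┃       
          ┗━━━━━━━━━━━━━━━━━━┛       
                                     
                                     
                                     
                                     
                                     


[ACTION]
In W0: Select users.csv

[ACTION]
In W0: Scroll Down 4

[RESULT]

 5  6  7  8  9 10   ┃r               
12* 13 14 15 16* 17 ┃━━━━━━━━┓───────
19* 20* 21* 22* 23 2┃idget   ┃v]     
26 27 28 29 30 31   ┃────────┨───────
                    ┃024     ┃2024-12
                    ┃h Fr Sa ┃2024-07
━━━━━━━━━━━━━━━━━━━━┛2  3  4 ┃,2024-0
        ┃b┃ 6*  7  8  9 10 11┃024-03-
        ┃a┃13 14 15 16 17 18 ┃,2024-0
        ┗━┃20 21 22 23 24* 25┃━━━━━━━
          ┃27* 28 29 30 31*  ┃       
          ┃                  ┃       
          ┃                  ┃       
          ┃                  ┃       
          ┃                  ┃       
          ┃                  ┃       
          ┃                  ┃       
          ┗━━━━━━━━━━━━━━━━━━┛       
                                     
                                     
                                     
                                     
                                     


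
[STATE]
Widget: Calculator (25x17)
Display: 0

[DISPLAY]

                        0
┌───┬───┬───┬───┐        
│ 7 │ 8 │ 9 │ ÷ │        
├───┼───┼───┼───┤        
│ 4 │ 5 │ 6 │ × │        
├───┼───┼───┼───┤        
│ 1 │ 2 │ 3 │ - │        
├───┼───┼───┼───┤        
│ 0 │ . │ = │ + │        
├───┼───┼───┼───┤        
│ C │ MC│ MR│ M+│        
└───┴───┴───┴───┘        
                         
                         
                         
                         
                         


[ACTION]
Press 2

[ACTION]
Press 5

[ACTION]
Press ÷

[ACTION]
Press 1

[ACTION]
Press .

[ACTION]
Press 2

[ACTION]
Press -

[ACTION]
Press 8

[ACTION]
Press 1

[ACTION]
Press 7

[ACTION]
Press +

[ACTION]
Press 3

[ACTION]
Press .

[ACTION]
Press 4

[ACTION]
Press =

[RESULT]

             -792.7666667
┌───┬───┬───┬───┐        
│ 7 │ 8 │ 9 │ ÷ │        
├───┼───┼───┼───┤        
│ 4 │ 5 │ 6 │ × │        
├───┼───┼───┼───┤        
│ 1 │ 2 │ 3 │ - │        
├───┼───┼───┼───┤        
│ 0 │ . │ = │ + │        
├───┼───┼───┼───┤        
│ C │ MC│ MR│ M+│        
└───┴───┴───┴───┘        
                         
                         
                         
                         
                         


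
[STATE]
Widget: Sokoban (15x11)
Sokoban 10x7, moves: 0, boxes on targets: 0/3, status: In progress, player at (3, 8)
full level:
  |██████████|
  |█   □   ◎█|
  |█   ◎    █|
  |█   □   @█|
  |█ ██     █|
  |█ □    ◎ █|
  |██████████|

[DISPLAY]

██████████     
█   □   ◎█     
█   ◎    █     
█   □   @█     
█ ██     █     
█ □    ◎ █     
██████████     
Moves: 0  0/3  
               
               
               


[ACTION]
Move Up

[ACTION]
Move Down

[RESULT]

██████████     
█   □   ◎█     
█   ◎    █     
█   □   @█     
█ ██     █     
█ □    ◎ █     
██████████     
Moves: 2  0/3  
               
               
               


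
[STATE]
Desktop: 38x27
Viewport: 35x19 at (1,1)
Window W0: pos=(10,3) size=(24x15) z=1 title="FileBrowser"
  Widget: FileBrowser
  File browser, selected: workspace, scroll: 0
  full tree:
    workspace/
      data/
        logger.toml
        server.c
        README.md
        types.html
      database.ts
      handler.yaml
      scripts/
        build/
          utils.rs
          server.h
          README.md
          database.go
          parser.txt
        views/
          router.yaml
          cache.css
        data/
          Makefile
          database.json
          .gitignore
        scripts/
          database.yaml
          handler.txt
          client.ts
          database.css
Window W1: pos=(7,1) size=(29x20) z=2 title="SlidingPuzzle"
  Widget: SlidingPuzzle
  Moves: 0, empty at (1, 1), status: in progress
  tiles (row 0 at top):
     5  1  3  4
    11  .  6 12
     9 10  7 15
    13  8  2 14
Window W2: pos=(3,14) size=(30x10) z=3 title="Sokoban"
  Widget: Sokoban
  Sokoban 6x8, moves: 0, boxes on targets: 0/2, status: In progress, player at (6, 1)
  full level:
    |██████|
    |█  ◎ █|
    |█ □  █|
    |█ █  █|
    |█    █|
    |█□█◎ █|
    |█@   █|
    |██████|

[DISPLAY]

      ┏━━━━━━━━━━━━━━━━━━━━━━━━━━━┓
      ┃ SlidingPuzzle             ┃
      ┠───────────────────────────┨
      ┃┌────┬────┬────┬────┐      ┃
      ┃│  5 │  1 │  3 │  4 │      ┃
      ┃├────┼────┼────┼────┤      ┃
      ┃│ 11 │    │  6 │ 12 │      ┃
      ┃├────┼────┼────┼────┤      ┃
      ┃│  9 │ 10 │  7 │ 15 │      ┃
      ┃├────┼────┼────┼────┤      ┃
      ┃│ 13 │  8 │  2 │ 14 │      ┃
      ┃└────┴────┴────┴────┘      ┃
      ┃Moves: 0                   ┃
  ┏━━━━━━━━━━━━━━━━━━━━━━━━━━━━┓  ┃
  ┃ Sokoban                    ┃  ┃
  ┠────────────────────────────┨  ┃
  ┃██████                      ┃  ┃
  ┃█  ◎ █                      ┃  ┃
  ┃█ □  █                      ┃  ┃


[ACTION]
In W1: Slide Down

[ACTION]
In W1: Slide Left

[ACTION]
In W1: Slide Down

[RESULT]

      ┏━━━━━━━━━━━━━━━━━━━━━━━━━━━┓
      ┃ SlidingPuzzle             ┃
      ┠───────────────────────────┨
      ┃┌────┬────┬────┬────┐      ┃
      ┃│  5 │  3 │    │  4 │      ┃
      ┃├────┼────┼────┼────┤      ┃
      ┃│ 11 │  1 │  6 │ 12 │      ┃
      ┃├────┼────┼────┼────┤      ┃
      ┃│  9 │ 10 │  7 │ 15 │      ┃
      ┃├────┼────┼────┼────┤      ┃
      ┃│ 13 │  8 │  2 │ 14 │      ┃
      ┃└────┴────┴────┴────┘      ┃
      ┃Moves: 2                   ┃
  ┏━━━━━━━━━━━━━━━━━━━━━━━━━━━━┓  ┃
  ┃ Sokoban                    ┃  ┃
  ┠────────────────────────────┨  ┃
  ┃██████                      ┃  ┃
  ┃█  ◎ █                      ┃  ┃
  ┃█ □  █                      ┃  ┃


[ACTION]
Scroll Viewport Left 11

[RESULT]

       ┏━━━━━━━━━━━━━━━━━━━━━━━━━━━
       ┃ SlidingPuzzle             
       ┠───────────────────────────
       ┃┌────┬────┬────┬────┐      
       ┃│  5 │  3 │    │  4 │      
       ┃├────┼────┼────┼────┤      
       ┃│ 11 │  1 │  6 │ 12 │      
       ┃├────┼────┼────┼────┤      
       ┃│  9 │ 10 │  7 │ 15 │      
       ┃├────┼────┼────┼────┤      
       ┃│ 13 │  8 │  2 │ 14 │      
       ┃└────┴────┴────┴────┘      
       ┃Moves: 2                   
   ┏━━━━━━━━━━━━━━━━━━━━━━━━━━━━┓  
   ┃ Sokoban                    ┃  
   ┠────────────────────────────┨  
   ┃██████                      ┃  
   ┃█  ◎ █                      ┃  
   ┃█ □  █                      ┃  
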